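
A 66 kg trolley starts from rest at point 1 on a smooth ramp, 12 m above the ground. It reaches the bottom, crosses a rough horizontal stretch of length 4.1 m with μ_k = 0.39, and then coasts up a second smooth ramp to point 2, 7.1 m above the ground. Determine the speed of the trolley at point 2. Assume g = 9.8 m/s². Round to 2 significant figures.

Energy at 1: mgh₁ = (66)(9.8)(12) = 7761.6 J
Friction loss: W_f = μ_k mg d = 1034 J
At 2: ½mv² + mgh₂ = mgh₁ − W_f
½mv² = 7761.6 − 1034 − 4592.3 = 2135.1 J
v = √(2 × 2135.1/66) = 8.044 m/s

v = 8.0 m/s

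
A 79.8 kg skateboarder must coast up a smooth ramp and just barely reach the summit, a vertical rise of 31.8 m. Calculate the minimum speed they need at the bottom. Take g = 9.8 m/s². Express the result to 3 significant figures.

At the top they are momentarily at rest, so all KE converts to PE: ½mv² = mgh
v = √(2gh) = √(2 × 9.8 × 31.8) = 24.97 m/s

v = 25.0 m/s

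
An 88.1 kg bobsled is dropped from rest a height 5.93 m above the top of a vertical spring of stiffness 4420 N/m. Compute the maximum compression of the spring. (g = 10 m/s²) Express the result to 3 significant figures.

Let x be the compression. The total drop is H + x, and the bobsled is instantaneously at rest at max compression, so energy conservation gives:
mg(H + x) = ½kx²
½(4420)x² − (88.1)(10)x − (88.1)(10)(5.93) = 0
2210x² − 881.0x − 5224 = 0
x = [881.0 + √(776161 + 4.6183e+07)]/(2 × 2210) = 1.750 m

x = 1.75 m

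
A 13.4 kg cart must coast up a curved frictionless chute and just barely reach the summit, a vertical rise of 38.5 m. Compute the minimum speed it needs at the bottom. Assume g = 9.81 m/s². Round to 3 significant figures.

v = 27.5 m/s

At the top it is momentarily at rest, so all KE converts to PE: ½mv² = mgh
v = √(2gh) = √(2 × 9.81 × 38.5) = 27.48 m/s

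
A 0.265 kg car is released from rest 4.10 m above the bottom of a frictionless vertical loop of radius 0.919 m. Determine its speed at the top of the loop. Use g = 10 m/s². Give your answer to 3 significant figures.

Energy conservation: mgh = ½mv_top² + mg(2r)
v_top² = 2g(h − 2r) = 2(10)(4.10 − 1.838) = 45.24
v_top = 6.726 m/s

v = 6.73 m/s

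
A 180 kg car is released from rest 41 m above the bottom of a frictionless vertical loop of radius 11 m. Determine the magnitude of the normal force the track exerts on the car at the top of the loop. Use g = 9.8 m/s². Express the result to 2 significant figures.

N = 4300 N

Energy from release to top (height 2r): mgh = ½mv_top² + mg(2r)
v_top² = 2g(h − 2r) = 2(9.8)(41 − 22.00) = 372.40 m²/s²
At the top, both N and weight point toward the centre: N + mg = mv_top²/r
N = m(v_top²/r − g) = 180(372.40/11 − 9.8) = 4330 N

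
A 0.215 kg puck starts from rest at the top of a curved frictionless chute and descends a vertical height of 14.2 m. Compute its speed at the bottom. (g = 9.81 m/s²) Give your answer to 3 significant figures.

v = 16.7 m/s

Equating total energy at the two states: mgh = ½mv²
v = √(2gh) = √(2 × 9.81 × 14.2) = √278.60 = 16.69 m/s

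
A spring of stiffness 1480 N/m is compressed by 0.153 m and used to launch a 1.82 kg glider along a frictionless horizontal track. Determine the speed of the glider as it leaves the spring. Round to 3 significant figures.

v = 4.36 m/s

Spring PE converts entirely to kinetic energy: ½kx² = ½mv²
v = x√(k/m) = 0.153 × √(1480/1.82) = 4.363 m/s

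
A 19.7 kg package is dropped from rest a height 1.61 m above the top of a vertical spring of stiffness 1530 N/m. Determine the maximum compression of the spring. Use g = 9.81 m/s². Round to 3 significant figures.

x = 0.776 m

Let x be the compression. The total drop is H + x, and the package is instantaneously at rest at max compression, so energy conservation gives:
mg(H + x) = ½kx²
½(1530)x² − (19.7)(9.81)x − (19.7)(9.81)(1.61) = 0
765.0x² − 193.3x − 311.1 = 0
x = [193.3 + √(37348 + 952100)]/(2 × 765.0) = 0.7764 m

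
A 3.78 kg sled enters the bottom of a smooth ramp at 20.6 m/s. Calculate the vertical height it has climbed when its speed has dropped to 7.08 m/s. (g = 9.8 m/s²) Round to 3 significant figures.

h = 19.1 m

Conservation of energy: ½mv₁² = ½mv₂² + mgh
h = (v₁² − v₂²)/(2g) = (20.6² − 7.08²)/(2 × 9.8) = 19.09 m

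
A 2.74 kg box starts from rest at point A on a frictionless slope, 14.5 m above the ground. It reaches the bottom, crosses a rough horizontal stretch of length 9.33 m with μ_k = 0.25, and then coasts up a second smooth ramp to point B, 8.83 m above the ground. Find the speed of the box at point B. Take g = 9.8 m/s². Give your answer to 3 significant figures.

v = 8.09 m/s

Energy at A: mgh₁ = (2.74)(9.8)(14.5) = 389.35 J
Friction loss: W_f = μ_k mg d = 62.63 J
At B: ½mv² + mgh₂ = mgh₁ − W_f
½mv² = 389.35 − 62.63 − 237.10 = 89.619 J
v = √(2 × 89.619/2.74) = 8.088 m/s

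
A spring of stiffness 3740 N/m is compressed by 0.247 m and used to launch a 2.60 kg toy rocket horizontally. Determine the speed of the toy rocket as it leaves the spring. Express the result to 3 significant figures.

v = 9.37 m/s

Spring PE converts entirely to kinetic energy: ½kx² = ½mv²
v = x√(k/m) = 0.247 × √(3740/2.60) = 9.368 m/s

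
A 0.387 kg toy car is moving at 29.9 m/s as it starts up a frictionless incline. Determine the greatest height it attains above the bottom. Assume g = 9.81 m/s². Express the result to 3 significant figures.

h = 45.6 m

By energy conservation, ½mv² = mgh
h = v²/(2g) = 29.9²/(2 × 9.81) = 45.57 m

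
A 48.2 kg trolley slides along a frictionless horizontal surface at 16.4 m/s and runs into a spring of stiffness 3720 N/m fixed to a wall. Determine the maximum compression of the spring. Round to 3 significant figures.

All KE is stored as spring PE at maximum compression: ½mv² = ½kx²
x = v√(m/k) = 16.4 × √(48.2/3720) = 1.867 m

x = 1.87 m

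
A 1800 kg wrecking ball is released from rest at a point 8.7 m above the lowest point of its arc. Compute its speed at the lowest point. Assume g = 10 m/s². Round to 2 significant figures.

By conservation of mechanical energy, mgh = ½mv²
The mass cancels from both sides.
v = √(2gh) = √(2 × 10 × 8.7) = √174.00 = 13.19 m/s

v = 13 m/s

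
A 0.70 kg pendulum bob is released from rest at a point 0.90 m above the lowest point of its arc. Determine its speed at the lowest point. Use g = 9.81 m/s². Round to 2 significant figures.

v = 4.2 m/s

Energy conservation between the two points: mgh = ½mv²
v = √(2gh) = √(2 × 9.81 × 0.90) = √17.658 = 4.202 m/s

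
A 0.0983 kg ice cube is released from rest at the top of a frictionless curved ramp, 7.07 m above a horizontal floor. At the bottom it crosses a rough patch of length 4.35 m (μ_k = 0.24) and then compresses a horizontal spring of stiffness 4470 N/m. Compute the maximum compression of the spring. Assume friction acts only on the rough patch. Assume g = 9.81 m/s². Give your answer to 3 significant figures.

Initial energy: E₁ = mgh = (0.0983)(9.81)(7.07) = 6.8178 J
Friction removes W_f = μ_k mg d = (0.24)(0.0983)(9.81)(4.35) = 1.007 J
Energy reaching the spring: E = 6.8178 − 1.007 = 5.8110 J
At max compression ½kx² = E ⇒ x = √(2E/k) = √(2 × 5.8110/4470) = 0.05099 m

x = 0.0510 m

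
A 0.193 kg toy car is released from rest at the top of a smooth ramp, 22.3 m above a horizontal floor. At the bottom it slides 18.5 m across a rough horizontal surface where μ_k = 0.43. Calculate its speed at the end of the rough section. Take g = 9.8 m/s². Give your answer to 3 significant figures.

v = 16.8 m/s

Applying the work–energy principle:
mgh = ½mv² + μ_k m g d
W_f = μ_k mg d = (0.43)(0.193)(9.8)(18.5) = 15.05 J
½mv² = mgh − W_f = 42.178 − 15.05 = 27.132 J
v = √(2 × 27.132/0.193) = 16.77 m/s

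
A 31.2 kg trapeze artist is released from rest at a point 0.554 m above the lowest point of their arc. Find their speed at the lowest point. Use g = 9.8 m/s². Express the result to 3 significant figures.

v = 3.30 m/s

By conservation of mechanical energy, mgh = ½mv²
v = √(2gh) = √(2 × 9.8 × 0.554) = √10.858 = 3.295 m/s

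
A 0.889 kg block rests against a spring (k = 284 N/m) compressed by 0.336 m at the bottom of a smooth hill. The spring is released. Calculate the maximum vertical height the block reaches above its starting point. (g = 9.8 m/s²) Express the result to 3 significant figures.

h = 1.84 m

At maximum height the block is at rest, so ½kx² = mgh
h = kx²/(2mg) = (284)(0.336)²/(2 × 0.889 × 9.8) = 1.840 m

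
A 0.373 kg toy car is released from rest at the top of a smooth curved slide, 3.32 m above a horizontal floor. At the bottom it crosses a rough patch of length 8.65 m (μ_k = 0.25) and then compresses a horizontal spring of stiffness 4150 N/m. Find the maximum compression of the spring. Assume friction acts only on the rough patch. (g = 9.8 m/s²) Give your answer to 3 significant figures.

Initial energy: E₁ = mgh = (0.373)(9.8)(3.32) = 12.136 J
Friction removes W_f = μ_k mg d = (0.25)(0.373)(9.8)(8.65) = 7.905 J
Energy reaching the spring: E = 12.136 − 7.905 = 4.2311 J
At max compression ½kx² = E ⇒ x = √(2E/k) = √(2 × 4.2311/4150) = 0.04516 m

x = 0.0452 m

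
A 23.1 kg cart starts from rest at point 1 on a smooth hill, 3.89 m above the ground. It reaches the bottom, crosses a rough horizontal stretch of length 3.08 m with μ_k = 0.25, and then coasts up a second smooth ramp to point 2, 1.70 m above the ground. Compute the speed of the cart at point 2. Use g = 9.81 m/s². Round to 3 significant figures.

v = 5.28 m/s

Energy at 1: mgh₁ = (23.1)(9.81)(3.89) = 881.52 J
Friction loss: W_f = μ_k mg d = 174.5 J
At 2: ½mv² + mgh₂ = mgh₁ − W_f
½mv² = 881.52 − 174.5 − 385.24 = 321.79 J
v = √(2 × 321.79/23.1) = 5.278 m/s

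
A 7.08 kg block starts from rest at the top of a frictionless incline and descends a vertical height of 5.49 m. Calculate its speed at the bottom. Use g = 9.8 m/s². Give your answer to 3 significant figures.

Mechanical energy is conserved (no friction): mgh = ½mv²
v = √(2gh) = √(2 × 9.8 × 5.49) = √107.60 = 10.37 m/s

v = 10.4 m/s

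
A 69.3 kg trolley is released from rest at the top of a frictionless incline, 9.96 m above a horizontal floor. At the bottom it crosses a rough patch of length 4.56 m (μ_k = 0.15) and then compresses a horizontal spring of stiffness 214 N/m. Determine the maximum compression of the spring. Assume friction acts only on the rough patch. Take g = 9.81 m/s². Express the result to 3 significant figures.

x = 7.68 m

Initial energy: E₁ = mgh = (69.3)(9.81)(9.96) = 6771.1 J
Friction removes W_f = μ_k mg d = (0.15)(69.3)(9.81)(4.56) = 465.0 J
Energy reaching the spring: E = 6771.1 − 465.0 = 6306.1 J
At max compression ½kx² = E ⇒ x = √(2E/k) = √(2 × 6306.1/214) = 7.677 m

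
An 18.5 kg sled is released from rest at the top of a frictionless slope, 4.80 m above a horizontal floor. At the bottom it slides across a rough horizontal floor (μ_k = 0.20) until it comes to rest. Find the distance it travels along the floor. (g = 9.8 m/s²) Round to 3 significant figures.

d = 24.0 m

Applying the work–energy principle:
At rest all PE has been dissipated by friction: mgh = μ_k m g d
d = h/μ_k = 4.80/0.20 = 24.00 m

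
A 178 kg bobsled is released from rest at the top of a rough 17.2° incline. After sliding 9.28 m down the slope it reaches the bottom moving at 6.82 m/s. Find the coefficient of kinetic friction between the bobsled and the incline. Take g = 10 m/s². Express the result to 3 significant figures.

mgh = ½mv² + μ_k (mg cosθ) L, with h = L sinθ
mgL sinθ = 4884.6 J; ½mv² = 4139.6 J
W_f = 4884.6 − 4139.6 = 745.0 J
μ_k = W_f/(mg cosθ · L) = 745.0/(1700 × 9.28) = 0.04721

μ_k = 0.0472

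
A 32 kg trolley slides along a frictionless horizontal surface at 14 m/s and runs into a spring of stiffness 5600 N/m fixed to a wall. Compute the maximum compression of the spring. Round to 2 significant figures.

x = 1.1 m

All KE is stored as spring PE at maximum compression: ½mv² = ½kx²
x = v√(m/k) = 14 × √(32/5600) = 1.058 m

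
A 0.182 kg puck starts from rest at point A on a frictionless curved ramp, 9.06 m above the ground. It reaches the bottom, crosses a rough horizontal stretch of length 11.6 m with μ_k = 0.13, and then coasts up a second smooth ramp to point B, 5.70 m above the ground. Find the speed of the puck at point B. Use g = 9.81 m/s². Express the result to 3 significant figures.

v = 6.03 m/s

Energy at A: mgh₁ = (0.182)(9.81)(9.06) = 16.176 J
Friction loss: W_f = μ_k mg d = 2.692 J
At B: ½mv² + mgh₂ = mgh₁ − W_f
½mv² = 16.176 − 2.692 − 10.177 = 3.3066 J
v = √(2 × 3.3066/0.182) = 6.028 m/s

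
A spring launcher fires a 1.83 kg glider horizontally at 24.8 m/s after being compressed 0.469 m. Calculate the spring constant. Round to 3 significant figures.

½kx² = ½mv²
k = mv²/x² = (1.83)(24.8)²/(0.469)² = 5117 N/m

k = 5120 N/m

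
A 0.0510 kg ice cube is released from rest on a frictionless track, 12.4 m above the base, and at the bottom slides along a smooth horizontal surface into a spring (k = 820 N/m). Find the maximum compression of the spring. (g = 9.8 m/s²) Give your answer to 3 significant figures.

x = 0.123 m

Gravitational PE at the top equals spring PE at max compression: mgh = ½kx²
x = √(2mgh/k) = √(2 × 0.0510 × 9.8 × 12.4 / 820) = 0.1229 m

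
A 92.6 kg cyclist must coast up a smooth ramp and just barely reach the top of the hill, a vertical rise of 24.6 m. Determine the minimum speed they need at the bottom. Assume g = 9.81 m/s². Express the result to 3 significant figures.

v = 22.0 m/s

At the top they are momentarily at rest, so all KE converts to PE: ½mv² = mgh
v = √(2gh) = √(2 × 9.81 × 24.6) = 21.97 m/s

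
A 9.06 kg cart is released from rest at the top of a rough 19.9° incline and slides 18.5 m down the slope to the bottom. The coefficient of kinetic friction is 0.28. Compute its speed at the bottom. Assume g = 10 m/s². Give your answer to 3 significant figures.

Taking the bottom as reference, mgh = ½mv² + μ_k N L with h = L sinθ, N = mg cosθ:
mgh = mgL sinθ = (9.06)(10)(18.5)sin19.9° = 570.51 J
W_f = μ_k mg cosθ · L = (0.28)(9.06)(10)cos19.9°·18.5 = 441.3 J
½mv² = 570.51 − 441.3 = 129.23 J
v = √(2 × 129.23/9.06) = 5.341 m/s

v = 5.34 m/s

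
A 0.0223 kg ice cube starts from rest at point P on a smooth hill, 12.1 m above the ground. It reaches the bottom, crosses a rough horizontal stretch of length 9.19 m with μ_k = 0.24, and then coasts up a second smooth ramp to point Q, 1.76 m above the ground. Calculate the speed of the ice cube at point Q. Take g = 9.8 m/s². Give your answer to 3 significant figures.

Energy at P: mgh₁ = (0.0223)(9.8)(12.1) = 2.6443 J
Friction loss: W_f = μ_k mg d = 0.4820 J
At Q: ½mv² + mgh₂ = mgh₁ − W_f
½mv² = 2.6443 − 0.4820 − 0.38463 = 1.7777 J
v = √(2 × 1.7777/0.0223) = 12.63 m/s

v = 12.6 m/s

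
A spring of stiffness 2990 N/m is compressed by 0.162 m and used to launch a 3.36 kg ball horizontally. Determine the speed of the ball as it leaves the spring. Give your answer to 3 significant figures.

v = 4.83 m/s

Spring PE converts entirely to kinetic energy: ½kx² = ½mv²
v = x√(k/m) = 0.162 × √(2990/3.36) = 4.833 m/s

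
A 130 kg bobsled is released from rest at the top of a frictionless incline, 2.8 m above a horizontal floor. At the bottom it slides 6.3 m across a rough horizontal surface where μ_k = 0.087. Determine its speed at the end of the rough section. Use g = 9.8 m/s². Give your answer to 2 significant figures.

Energy bookkeeping (friction removes W_f = μ_k N d):
mgh = ½mv² + μ_k m g d
W_f = μ_k mg d = (0.087)(130)(9.8)(6.3) = 698.3 J
½mv² = mgh − W_f = 3567.2 − 698.3 = 2868.9 J
v = √(2 × 2868.9/130) = 6.644 m/s

v = 6.6 m/s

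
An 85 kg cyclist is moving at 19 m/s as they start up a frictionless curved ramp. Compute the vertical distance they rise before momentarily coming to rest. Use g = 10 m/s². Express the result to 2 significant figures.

h = 18 m

Setting KE at the bottom equal to PE gained: ½mv² = mgh
h = v²/(2g) = 19²/(2 × 10) = 18.05 m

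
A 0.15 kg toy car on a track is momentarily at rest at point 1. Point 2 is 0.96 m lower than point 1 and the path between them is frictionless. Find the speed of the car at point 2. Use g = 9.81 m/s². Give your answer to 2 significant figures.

v = 4.3 m/s

By conservation of mechanical energy, mgh = ½mv²
v = √(2gh) = √(2 × 9.81 × 0.96) = √18.835 = 4.340 m/s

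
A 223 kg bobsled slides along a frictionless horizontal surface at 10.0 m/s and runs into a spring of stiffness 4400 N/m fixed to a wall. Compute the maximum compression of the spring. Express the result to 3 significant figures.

x = 2.25 m

All KE is stored as spring PE at maximum compression: ½mv² = ½kx²
x = v√(m/k) = 10.0 × √(223/4400) = 2.251 m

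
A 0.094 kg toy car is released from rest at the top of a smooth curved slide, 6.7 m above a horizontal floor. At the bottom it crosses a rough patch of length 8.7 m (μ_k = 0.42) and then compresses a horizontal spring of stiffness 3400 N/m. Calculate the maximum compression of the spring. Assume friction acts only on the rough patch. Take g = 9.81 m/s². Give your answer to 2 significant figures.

Initial energy: E₁ = mgh = (0.094)(9.81)(6.7) = 6.1783 J
Friction removes W_f = μ_k mg d = (0.42)(0.094)(9.81)(8.7) = 3.369 J
Energy reaching the spring: E = 6.1783 − 3.369 = 2.8088 J
At max compression ½kx² = E ⇒ x = √(2E/k) = √(2 × 2.8088/3400) = 0.04065 m

x = 0.041 m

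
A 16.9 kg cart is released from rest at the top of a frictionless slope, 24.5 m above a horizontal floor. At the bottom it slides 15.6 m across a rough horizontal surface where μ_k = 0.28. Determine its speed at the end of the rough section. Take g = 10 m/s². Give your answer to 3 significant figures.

v = 20.1 m/s

Energy at the top = energy at the end + work done against friction:
mgh = ½mv² + μ_k m g d
W_f = μ_k mg d = (0.28)(16.9)(10)(15.6) = 738.2 J
½mv² = mgh − W_f = 4140.5 − 738.2 = 3402.3 J
v = √(2 × 3402.3/16.9) = 20.07 m/s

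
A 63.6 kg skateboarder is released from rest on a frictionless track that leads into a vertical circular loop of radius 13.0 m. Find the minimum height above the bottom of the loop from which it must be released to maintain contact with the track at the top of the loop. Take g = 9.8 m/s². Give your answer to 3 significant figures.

At the top, for minimum speed gravity alone supplies the centripetal force: mg = mv_top²/r ⇒ v_top² = gr = 127.4 m²/s²
Energy conservation from release height h to the top (height 2r): mgh = ½mv_top² + mg(2r)
h = v_top²/(2g) + 2r = r/2 + 2r = 5r/2 = 32.50 m

h = 32.5 m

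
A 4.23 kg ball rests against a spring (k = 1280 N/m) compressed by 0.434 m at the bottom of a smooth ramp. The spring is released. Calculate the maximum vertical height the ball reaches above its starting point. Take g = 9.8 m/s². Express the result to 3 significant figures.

h = 2.91 m

All spring PE becomes gravitational PE at the highest point: ½kx² = mgh
h = kx²/(2mg) = (1280)(0.434)²/(2 × 4.23 × 9.8) = 2.908 m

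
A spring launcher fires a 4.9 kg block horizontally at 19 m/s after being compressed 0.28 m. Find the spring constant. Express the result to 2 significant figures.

½kx² = ½mv²
k = mv²/x² = (4.9)(19)²/(0.28)² = 22562 N/m

k = 23000 N/m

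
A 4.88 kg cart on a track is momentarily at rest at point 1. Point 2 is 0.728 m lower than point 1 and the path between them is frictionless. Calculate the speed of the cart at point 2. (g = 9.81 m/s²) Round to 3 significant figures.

v = 3.78 m/s

Energy conservation between the two points: mgh = ½mv²
The mass cancels from both sides.
v = √(2gh) = √(2 × 9.81 × 0.728) = √14.283 = 3.779 m/s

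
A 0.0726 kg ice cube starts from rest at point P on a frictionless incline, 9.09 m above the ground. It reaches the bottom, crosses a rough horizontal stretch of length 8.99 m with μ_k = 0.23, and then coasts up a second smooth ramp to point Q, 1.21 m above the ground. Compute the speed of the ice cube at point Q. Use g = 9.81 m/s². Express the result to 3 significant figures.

Energy at P: mgh₁ = (0.0726)(9.81)(9.09) = 6.4740 J
Friction loss: W_f = μ_k mg d = 1.473 J
At Q: ½mv² + mgh₂ = mgh₁ − W_f
½mv² = 6.4740 − 1.473 − 0.86177 = 4.1396 J
v = √(2 × 4.1396/0.0726) = 10.68 m/s

v = 10.7 m/s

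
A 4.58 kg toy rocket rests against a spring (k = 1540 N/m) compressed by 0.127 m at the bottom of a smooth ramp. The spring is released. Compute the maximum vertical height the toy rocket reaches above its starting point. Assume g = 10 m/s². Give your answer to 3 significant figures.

Energy conservation from release to the highest point: ½kx² = mgh
h = kx²/(2mg) = (1540)(0.127)²/(2 × 4.58 × 10) = 0.2712 m

h = 0.271 m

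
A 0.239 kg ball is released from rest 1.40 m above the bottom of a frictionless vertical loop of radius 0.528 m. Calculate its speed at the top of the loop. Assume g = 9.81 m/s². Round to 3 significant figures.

v = 2.60 m/s

Energy conservation: mgh = ½mv_top² + mg(2r)
v_top² = 2g(h − 2r) = 2(9.81)(1.40 − 1.056) = 6.749
v_top = 2.598 m/s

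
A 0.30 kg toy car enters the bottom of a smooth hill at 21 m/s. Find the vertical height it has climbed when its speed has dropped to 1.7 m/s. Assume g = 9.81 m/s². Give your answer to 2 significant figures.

h = 22 m

Conservation of energy: ½mv₁² = ½mv₂² + mgh
h = (v₁² − v₂²)/(2g) = (21² − 1.7²)/(2 × 9.81) = 22.33 m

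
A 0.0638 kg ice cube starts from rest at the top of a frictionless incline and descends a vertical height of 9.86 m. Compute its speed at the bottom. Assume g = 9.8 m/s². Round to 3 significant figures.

Equating total energy at the two states: mgh = ½mv²
v = √(2gh) = √(2 × 9.8 × 9.86) = √193.26 = 13.90 m/s

v = 13.9 m/s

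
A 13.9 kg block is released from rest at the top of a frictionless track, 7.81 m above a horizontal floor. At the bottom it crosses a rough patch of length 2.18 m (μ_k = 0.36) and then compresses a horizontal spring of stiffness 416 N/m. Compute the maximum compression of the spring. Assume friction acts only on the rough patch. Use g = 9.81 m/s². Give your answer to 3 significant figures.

x = 2.15 m

Initial energy: E₁ = mgh = (13.9)(9.81)(7.81) = 1065.0 J
Friction removes W_f = μ_k mg d = (0.36)(13.9)(9.81)(2.18) = 107.0 J
Energy reaching the spring: E = 1065.0 − 107.0 = 957.95 J
At max compression ½kx² = E ⇒ x = √(2E/k) = √(2 × 957.95/416) = 2.146 m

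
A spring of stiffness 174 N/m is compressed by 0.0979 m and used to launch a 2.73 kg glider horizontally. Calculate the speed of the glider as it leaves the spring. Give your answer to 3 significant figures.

v = 0.782 m/s

Conservation of energy: ½kx² = ½mv²
v = x√(k/m) = 0.0979 × √(174/2.73) = 0.7816 m/s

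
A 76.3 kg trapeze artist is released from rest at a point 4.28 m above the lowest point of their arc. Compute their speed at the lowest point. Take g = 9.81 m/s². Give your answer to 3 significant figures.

Energy conservation between the two points: mgh = ½mv²
v = √(2gh) = √(2 × 9.81 × 4.28) = √83.974 = 9.164 m/s

v = 9.16 m/s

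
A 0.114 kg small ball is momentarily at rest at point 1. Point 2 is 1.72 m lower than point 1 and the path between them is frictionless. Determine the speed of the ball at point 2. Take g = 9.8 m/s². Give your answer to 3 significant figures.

Energy conservation between the two points: mgh = ½mv²
v = √(2gh) = √(2 × 9.8 × 1.72) = √33.712 = 5.806 m/s

v = 5.81 m/s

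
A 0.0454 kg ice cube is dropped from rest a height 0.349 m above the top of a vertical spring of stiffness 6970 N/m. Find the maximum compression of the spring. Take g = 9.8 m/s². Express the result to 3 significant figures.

x = 0.00674 m

Measuring PE from the top of the relaxed spring, at max compression the cube has dropped H + x with zero KE, so:
mg(H + x) = ½kx²
½(6970)x² − (0.0454)(9.8)x − (0.0454)(9.8)(0.349) = 0
3485x² − 0.4449x − 0.1553 = 0
x = [0.4449 + √(0.1980 + 2164.6)]/(2 × 3485) = 0.006739 m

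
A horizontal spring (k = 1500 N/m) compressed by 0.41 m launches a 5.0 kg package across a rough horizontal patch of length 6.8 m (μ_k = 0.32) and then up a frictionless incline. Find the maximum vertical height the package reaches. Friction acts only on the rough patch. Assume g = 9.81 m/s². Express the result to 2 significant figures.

Spring energy: E₀ = ½kx² = ½(1500)(0.41)² = 126.07 J
Friction: W_f = μ_k mg d = (0.32)(5.0)(9.81)(6.8) = 106.7 J
Energy at base of ramp: E = 126.07 − 106.7 = 19.342 J
At max height all remaining energy is PE: mgh = E ⇒ h = E/(mg) = 19.342/(5.0 × 9.81) = 0.3943 m

h = 0.39 m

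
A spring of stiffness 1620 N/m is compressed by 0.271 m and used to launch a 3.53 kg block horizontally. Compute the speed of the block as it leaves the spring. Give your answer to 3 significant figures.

v = 5.81 m/s

The block leaves the spring when the spring is at natural length, so ½kx² = ½mv²
v = x√(k/m) = 0.271 × √(1620/3.53) = 5.805 m/s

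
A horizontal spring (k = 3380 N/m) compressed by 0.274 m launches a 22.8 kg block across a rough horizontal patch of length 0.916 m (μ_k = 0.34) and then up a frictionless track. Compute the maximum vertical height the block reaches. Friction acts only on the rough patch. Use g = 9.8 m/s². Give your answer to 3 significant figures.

Spring energy: E₀ = ½kx² = ½(3380)(0.274)² = 126.88 J
Friction: W_f = μ_k mg d = (0.34)(22.8)(9.8)(0.916) = 69.59 J
Energy at base of ramp: E = 126.88 − 69.59 = 57.290 J
At max height all remaining energy is PE: mgh = E ⇒ h = E/(mg) = 57.290/(22.8 × 9.8) = 0.2564 m

h = 0.256 m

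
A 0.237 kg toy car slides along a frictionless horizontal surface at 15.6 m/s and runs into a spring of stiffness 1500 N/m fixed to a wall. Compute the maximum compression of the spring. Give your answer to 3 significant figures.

x = 0.196 m

At max compression the car is momentarily at rest: ½mv² = ½kx²
x = v√(m/k) = 15.6 × √(0.237/1500) = 0.1961 m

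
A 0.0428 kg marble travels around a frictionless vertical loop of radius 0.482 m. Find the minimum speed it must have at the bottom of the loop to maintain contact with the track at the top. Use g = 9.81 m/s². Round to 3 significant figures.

At the top: mg = mv_top²/r ⇒ v_top² = gr = 4.728 m²/s²
Energy from bottom to top (height 2r): ½mv_bot² = ½mv_top² + mg(2r)
v_bot² = gr + 4gr = 5gr = 23.64
v_bot = √(5gr) = 4.862 m/s

v = 4.86 m/s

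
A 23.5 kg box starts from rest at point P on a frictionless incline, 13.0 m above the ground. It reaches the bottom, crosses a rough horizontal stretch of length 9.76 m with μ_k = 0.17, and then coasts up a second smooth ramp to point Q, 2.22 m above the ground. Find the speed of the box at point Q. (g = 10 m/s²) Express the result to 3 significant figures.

Energy at P: mgh₁ = (23.5)(10)(13.0) = 3055.0 J
Friction loss: W_f = μ_k mg d = 389.9 J
At Q: ½mv² + mgh₂ = mgh₁ − W_f
½mv² = 3055.0 − 389.9 − 521.70 = 2143.4 J
v = √(2 × 2143.4/23.5) = 13.51 m/s

v = 13.5 m/s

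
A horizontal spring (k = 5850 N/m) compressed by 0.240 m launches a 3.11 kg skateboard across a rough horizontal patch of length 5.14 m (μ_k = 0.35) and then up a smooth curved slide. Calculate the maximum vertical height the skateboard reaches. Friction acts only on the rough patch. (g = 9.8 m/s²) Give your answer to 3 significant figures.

h = 3.73 m

Spring energy: E₀ = ½kx² = ½(5850)(0.240)² = 168.48 J
Friction: W_f = μ_k mg d = (0.35)(3.11)(9.8)(5.14) = 54.83 J
Energy at base of ramp: E = 168.48 − 54.83 = 113.65 J
At max height all remaining energy is PE: mgh = E ⇒ h = E/(mg) = 113.65/(3.11 × 9.8) = 3.729 m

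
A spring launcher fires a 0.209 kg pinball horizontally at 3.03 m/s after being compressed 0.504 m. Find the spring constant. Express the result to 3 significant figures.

k = 7.55 N/m

½kx² = ½mv²
k = mv²/x² = (0.209)(3.03)²/(0.504)² = 7.554 N/m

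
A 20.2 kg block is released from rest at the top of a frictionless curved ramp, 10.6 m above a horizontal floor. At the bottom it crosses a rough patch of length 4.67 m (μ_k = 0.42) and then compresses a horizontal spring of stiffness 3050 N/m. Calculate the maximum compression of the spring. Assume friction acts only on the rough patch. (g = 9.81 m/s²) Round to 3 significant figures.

x = 1.06 m

Initial energy: E₁ = mgh = (20.2)(9.81)(10.6) = 2100.5 J
Friction removes W_f = μ_k mg d = (0.42)(20.2)(9.81)(4.67) = 388.7 J
Energy reaching the spring: E = 2100.5 − 388.7 = 1711.8 J
At max compression ½kx² = E ⇒ x = √(2E/k) = √(2 × 1711.8/3050) = 1.059 m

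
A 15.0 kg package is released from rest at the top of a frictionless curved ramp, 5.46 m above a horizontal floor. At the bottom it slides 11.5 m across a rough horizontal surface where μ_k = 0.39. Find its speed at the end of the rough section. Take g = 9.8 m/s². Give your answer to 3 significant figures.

v = 4.37 m/s

Energy at the top = energy at the end + work done against friction:
mgh = ½mv² + μ_k m g d
W_f = μ_k mg d = (0.39)(15.0)(9.8)(11.5) = 659.3 J
½mv² = mgh − W_f = 802.62 − 659.3 = 143.32 J
v = √(2 × 143.32/15.0) = 4.371 m/s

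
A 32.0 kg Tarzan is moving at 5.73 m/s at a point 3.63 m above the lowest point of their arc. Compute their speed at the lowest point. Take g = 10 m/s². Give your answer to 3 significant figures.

Energy conservation between the two points: ½mv₀² + mgh = ½mv²
The mass cancels from both sides.
v² = v₀² + 2gh = (5.73)² + 2(10)(3.63) = 105.43
v = √105.43 = 10.27 m/s

v = 10.3 m/s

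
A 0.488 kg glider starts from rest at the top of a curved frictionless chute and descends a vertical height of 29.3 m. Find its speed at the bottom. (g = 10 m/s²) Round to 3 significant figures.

Equating total energy at the two states: mgh = ½mv²
v = √(2gh) = √(2 × 10 × 29.3) = √586.00 = 24.21 m/s

v = 24.2 m/s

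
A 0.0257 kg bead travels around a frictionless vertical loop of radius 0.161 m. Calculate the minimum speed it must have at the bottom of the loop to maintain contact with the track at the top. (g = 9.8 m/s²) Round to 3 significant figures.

At the top: mg = mv_top²/r ⇒ v_top² = gr = 1.578 m²/s²
Energy from bottom to top (height 2r): ½mv_bot² = ½mv_top² + mg(2r)
v_bot² = gr + 4gr = 5gr = 7.889
v_bot = √(5gr) = 2.809 m/s

v = 2.81 m/s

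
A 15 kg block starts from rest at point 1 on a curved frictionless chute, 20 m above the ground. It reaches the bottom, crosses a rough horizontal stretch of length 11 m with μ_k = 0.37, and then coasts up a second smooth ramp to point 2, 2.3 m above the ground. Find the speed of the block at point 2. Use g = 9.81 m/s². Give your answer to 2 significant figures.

Energy at 1: mgh₁ = (15)(9.81)(20) = 2943.0 J
Friction loss: W_f = μ_k mg d = 598.9 J
At 2: ½mv² + mgh₂ = mgh₁ − W_f
½mv² = 2943.0 − 598.9 − 338.44 = 2005.7 J
v = √(2 × 2005.7/15) = 16.35 m/s

v = 16 m/s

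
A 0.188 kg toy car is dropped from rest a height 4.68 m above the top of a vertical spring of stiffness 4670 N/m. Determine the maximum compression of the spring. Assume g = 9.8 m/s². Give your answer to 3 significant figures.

Measuring PE from the top of the relaxed spring, at max compression the car has dropped H + x with zero KE, so:
mg(H + x) = ½kx²
½(4670)x² − (0.188)(9.8)x − (0.188)(9.8)(4.68) = 0
2335x² − 1.842x − 8.622 = 0
x = [1.842 + √(3.394 + 80534)]/(2 × 2335) = 0.06116 m

x = 0.0612 m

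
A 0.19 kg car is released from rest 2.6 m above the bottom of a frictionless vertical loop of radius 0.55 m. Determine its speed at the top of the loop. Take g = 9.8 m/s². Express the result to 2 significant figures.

Energy conservation: mgh = ½mv_top² + mg(2r)
v_top² = 2g(h − 2r) = 2(9.8)(2.6 − 1.100) = 29.40
v_top = 5.422 m/s

v = 5.4 m/s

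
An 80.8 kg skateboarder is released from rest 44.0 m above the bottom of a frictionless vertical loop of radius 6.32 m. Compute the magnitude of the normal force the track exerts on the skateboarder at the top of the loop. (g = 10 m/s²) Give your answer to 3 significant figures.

Energy from release to top (height 2r): mgh = ½mv_top² + mg(2r)
v_top² = 2g(h − 2r) = 2(10)(44.0 − 12.64) = 627.20 m²/s²
At the top, both N and weight point toward the centre: N + mg = mv_top²/r
N = m(v_top²/r − g) = 80.8(627.20/6.32 − 10) = 7211 N

N = 7210 N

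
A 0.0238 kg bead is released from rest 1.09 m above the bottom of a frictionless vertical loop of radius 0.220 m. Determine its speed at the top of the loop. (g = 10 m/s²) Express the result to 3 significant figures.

v = 3.61 m/s

Energy conservation: mgh = ½mv_top² + mg(2r)
v_top² = 2g(h − 2r) = 2(10)(1.09 − 0.4400) = 13.00
v_top = 3.606 m/s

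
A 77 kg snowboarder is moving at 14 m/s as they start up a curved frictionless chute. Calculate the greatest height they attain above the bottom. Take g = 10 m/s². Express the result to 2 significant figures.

h = 9.8 m

By energy conservation, ½mv² = mgh
h = v²/(2g) = 14²/(2 × 10) = 9.800 m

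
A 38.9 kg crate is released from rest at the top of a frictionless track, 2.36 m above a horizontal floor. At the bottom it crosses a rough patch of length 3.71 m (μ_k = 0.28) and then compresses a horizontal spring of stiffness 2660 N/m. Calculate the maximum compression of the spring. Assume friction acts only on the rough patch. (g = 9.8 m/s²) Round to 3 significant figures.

Initial energy: E₁ = mgh = (38.9)(9.8)(2.36) = 899.68 J
Friction removes W_f = μ_k mg d = (0.28)(38.9)(9.8)(3.71) = 396.0 J
Energy reaching the spring: E = 899.68 − 396.0 = 503.67 J
At max compression ½kx² = E ⇒ x = √(2E/k) = √(2 × 503.67/2660) = 0.6154 m

x = 0.615 m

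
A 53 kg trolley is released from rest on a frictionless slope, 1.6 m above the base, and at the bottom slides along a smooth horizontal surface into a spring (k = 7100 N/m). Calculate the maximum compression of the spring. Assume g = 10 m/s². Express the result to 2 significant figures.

Energy conservation (no friction) from release to max compression: mgh = ½kx²
x = √(2mgh/k) = √(2 × 53 × 10 × 1.6 / 7100) = 0.4887 m

x = 0.49 m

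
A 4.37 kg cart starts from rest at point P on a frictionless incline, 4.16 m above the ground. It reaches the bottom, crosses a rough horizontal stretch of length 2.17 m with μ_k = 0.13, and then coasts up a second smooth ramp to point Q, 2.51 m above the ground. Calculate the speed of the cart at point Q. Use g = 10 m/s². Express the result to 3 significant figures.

Energy at P: mgh₁ = (4.37)(10)(4.16) = 181.79 J
Friction loss: W_f = μ_k mg d = 12.33 J
At Q: ½mv² + mgh₂ = mgh₁ − W_f
½mv² = 181.79 − 12.33 − 109.69 = 59.777 J
v = √(2 × 59.777/4.37) = 5.230 m/s

v = 5.23 m/s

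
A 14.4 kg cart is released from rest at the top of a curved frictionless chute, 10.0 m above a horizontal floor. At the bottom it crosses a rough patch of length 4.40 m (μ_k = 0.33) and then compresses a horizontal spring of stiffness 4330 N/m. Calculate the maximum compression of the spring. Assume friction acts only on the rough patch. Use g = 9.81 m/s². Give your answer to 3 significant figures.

x = 0.747 m

Initial energy: E₁ = mgh = (14.4)(9.81)(10.0) = 1412.6 J
Friction removes W_f = μ_k mg d = (0.33)(14.4)(9.81)(4.40) = 205.1 J
Energy reaching the spring: E = 1412.6 − 205.1 = 1207.5 J
At max compression ½kx² = E ⇒ x = √(2E/k) = √(2 × 1207.5/4330) = 0.7468 m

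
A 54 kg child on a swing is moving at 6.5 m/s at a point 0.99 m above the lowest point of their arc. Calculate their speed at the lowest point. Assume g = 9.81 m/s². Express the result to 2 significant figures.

Energy conservation between the two points: ½mv₀² + mgh = ½mv²
v² = v₀² + 2gh = (6.5)² + 2(9.81)(0.99) = 61.674
v = √61.674 = 7.853 m/s

v = 7.9 m/s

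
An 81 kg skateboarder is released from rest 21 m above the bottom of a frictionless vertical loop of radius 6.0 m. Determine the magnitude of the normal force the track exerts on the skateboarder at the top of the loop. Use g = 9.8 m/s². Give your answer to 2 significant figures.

Energy from release to top (height 2r): mgh = ½mv_top² + mg(2r)
v_top² = 2g(h − 2r) = 2(9.8)(21 − 12.00) = 176.40 m²/s²
At the top, both N and weight point toward the centre: N + mg = mv_top²/r
N = m(v_top²/r − g) = 81(176.40/6.0 − 9.8) = 1588 N

N = 1600 N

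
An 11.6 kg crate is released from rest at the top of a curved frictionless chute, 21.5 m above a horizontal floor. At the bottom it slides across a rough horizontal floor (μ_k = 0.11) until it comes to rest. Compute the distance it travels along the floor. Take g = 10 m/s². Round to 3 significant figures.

d = 195 m

Energy bookkeeping (friction removes W_f = μ_k N d):
At rest all PE has been dissipated by friction: mgh = μ_k m g d
d = h/μ_k = 21.5/0.11 = 195.5 m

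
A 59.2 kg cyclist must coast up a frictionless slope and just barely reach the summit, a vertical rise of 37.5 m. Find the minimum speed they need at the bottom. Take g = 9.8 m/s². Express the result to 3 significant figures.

v = 27.1 m/s

At the top they are momentarily at rest, so all KE converts to PE: ½mv² = mgh
v = √(2gh) = √(2 × 9.8 × 37.5) = 27.11 m/s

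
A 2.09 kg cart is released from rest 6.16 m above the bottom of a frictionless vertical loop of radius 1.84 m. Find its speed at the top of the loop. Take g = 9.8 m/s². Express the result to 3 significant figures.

Energy conservation: mgh = ½mv_top² + mg(2r)
v_top² = 2g(h − 2r) = 2(9.8)(6.16 − 3.680) = 48.61
v_top = 6.972 m/s

v = 6.97 m/s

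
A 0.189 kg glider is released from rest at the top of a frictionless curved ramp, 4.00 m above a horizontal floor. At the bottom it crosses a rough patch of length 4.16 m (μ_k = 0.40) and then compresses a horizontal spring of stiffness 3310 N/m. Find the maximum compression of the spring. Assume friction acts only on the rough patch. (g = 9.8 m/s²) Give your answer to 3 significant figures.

x = 0.0511 m

Initial energy: E₁ = mgh = (0.189)(9.8)(4.00) = 7.4088 J
Friction removes W_f = μ_k mg d = (0.40)(0.189)(9.8)(4.16) = 3.082 J
Energy reaching the spring: E = 7.4088 − 3.082 = 4.3267 J
At max compression ½kx² = E ⇒ x = √(2E/k) = √(2 × 4.3267/3310) = 0.05113 m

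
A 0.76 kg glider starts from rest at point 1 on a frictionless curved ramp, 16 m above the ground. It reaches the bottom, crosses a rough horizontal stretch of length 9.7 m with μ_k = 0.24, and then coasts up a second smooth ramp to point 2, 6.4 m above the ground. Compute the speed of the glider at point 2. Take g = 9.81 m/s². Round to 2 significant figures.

v = 12 m/s

Energy at 1: mgh₁ = (0.76)(9.81)(16) = 119.29 J
Friction loss: W_f = μ_k mg d = 17.36 J
At 2: ½mv² + mgh₂ = mgh₁ − W_f
½mv² = 119.29 − 17.36 − 47.716 = 54.217 J
v = √(2 × 54.217/0.76) = 11.94 m/s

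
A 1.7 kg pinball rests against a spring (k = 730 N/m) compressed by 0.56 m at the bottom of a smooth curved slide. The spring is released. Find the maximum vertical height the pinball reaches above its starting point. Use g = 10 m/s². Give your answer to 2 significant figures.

h = 6.7 m

Energy conservation from release to the highest point: ½kx² = mgh
h = kx²/(2mg) = (730)(0.56)²/(2 × 1.7 × 10) = 6.733 m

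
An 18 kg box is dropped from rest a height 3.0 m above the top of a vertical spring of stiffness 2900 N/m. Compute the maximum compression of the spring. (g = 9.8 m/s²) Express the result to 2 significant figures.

Measuring PE from the top of the relaxed spring, at max compression the box has dropped H + x with zero KE, so:
mg(H + x) = ½kx²
½(2900)x² − (18)(9.8)x − (18)(9.8)(3.0) = 0
1450x² − 176.4x − 529.2 = 0
x = [176.4 + √(31117 + 3.0694e+06)]/(2 × 1450) = 0.6680 m

x = 0.67 m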